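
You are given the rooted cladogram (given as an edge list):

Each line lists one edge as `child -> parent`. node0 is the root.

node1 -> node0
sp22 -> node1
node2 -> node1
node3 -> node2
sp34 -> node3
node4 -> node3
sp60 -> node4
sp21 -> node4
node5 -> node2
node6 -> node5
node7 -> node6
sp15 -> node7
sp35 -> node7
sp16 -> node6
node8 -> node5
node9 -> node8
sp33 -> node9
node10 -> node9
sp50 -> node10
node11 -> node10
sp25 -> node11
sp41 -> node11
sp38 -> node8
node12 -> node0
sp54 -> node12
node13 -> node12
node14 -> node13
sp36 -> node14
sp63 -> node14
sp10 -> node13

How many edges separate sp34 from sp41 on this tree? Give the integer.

The MRCA of sp34 and sp41 is the node subtending ((sp34,(sp60,sp21)),(((sp15,sp35),sp16),((sp33,(sp50,(sp25,sp41))),sp38))).
From sp34 up to that node: 2 branches. From sp41 up to the same node: 6 branches. Total: 2 + 6 = 8.

8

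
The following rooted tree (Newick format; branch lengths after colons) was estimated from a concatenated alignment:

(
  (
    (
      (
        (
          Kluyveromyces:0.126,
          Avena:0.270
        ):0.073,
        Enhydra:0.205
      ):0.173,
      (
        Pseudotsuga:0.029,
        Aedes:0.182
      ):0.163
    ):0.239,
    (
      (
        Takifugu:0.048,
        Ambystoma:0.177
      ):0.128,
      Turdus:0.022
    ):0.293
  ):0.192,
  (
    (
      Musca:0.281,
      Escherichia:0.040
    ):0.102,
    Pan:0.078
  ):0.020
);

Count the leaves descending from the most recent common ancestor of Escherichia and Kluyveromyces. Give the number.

11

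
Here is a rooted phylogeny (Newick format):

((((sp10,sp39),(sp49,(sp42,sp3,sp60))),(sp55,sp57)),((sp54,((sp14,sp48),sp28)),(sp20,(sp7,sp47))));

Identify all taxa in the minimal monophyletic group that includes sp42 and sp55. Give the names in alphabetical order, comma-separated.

Tracing sp42: it sits inside (sp42,sp3,sp60).
Tracing sp55: it sits inside (sp55,sp57).
The smallest clade enclosing both is (((sp10,sp39),(sp49,(sp42,sp3,sp60))),(sp55,sp57)); the answer is its 8 terminal taxa in alphabetical order.

sp10, sp3, sp39, sp42, sp49, sp55, sp57, sp60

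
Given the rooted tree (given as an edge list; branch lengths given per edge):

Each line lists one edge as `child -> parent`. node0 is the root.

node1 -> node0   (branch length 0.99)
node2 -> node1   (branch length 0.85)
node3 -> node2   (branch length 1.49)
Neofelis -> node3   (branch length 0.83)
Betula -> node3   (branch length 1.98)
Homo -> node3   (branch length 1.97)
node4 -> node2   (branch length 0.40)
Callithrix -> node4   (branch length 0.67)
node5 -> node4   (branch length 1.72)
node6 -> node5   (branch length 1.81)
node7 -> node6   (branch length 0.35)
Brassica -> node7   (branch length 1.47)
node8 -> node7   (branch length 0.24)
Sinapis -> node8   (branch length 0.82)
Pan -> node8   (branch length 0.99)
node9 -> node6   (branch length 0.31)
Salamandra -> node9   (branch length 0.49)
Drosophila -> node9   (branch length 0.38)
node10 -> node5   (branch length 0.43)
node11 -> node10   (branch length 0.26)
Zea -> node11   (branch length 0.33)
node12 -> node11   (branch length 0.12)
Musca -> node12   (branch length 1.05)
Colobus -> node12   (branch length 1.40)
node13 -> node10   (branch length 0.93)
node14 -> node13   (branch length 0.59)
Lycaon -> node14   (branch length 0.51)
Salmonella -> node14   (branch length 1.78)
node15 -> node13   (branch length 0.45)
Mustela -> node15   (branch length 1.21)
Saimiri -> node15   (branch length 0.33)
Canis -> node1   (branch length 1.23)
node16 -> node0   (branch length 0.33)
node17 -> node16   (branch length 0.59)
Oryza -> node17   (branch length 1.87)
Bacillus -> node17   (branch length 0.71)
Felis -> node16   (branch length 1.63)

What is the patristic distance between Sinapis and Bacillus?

8.81

The path runs Sinapis → … → MRCA → … → Bacillus; the MRCA is the root of the tree.
Branch lengths along that path: 0.82 + 0.24 + 0.35 + 1.81 + 1.72 + 0.40 + 0.85 + 0.99 + 0.33 + 0.59 + 0.71 = 8.81.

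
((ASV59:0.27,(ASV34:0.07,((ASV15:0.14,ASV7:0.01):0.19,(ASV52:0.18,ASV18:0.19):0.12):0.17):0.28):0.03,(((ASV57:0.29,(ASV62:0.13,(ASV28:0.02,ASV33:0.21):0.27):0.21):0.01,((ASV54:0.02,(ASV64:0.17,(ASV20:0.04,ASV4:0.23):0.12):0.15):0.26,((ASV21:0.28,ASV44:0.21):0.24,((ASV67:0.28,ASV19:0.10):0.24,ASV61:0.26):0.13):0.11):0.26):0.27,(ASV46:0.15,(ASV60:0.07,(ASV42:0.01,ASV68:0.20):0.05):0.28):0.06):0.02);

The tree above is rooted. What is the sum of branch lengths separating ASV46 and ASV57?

The path runs ASV46 → … → MRCA → … → ASV57; the MRCA is the node subtending (((ASV57,(ASV62,(ASV28,ASV33))),((ASV54,(ASV64,(ASV20,ASV4))),((ASV21,ASV44),((ASV67,ASV19),ASV61)))),(ASV46,(ASV60,(ASV42,ASV68)))).
Branch lengths along that path: 0.15 + 0.06 + 0.27 + 0.01 + 0.29 = 0.78.

0.78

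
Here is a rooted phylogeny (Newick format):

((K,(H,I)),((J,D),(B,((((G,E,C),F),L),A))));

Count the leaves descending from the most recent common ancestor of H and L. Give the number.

12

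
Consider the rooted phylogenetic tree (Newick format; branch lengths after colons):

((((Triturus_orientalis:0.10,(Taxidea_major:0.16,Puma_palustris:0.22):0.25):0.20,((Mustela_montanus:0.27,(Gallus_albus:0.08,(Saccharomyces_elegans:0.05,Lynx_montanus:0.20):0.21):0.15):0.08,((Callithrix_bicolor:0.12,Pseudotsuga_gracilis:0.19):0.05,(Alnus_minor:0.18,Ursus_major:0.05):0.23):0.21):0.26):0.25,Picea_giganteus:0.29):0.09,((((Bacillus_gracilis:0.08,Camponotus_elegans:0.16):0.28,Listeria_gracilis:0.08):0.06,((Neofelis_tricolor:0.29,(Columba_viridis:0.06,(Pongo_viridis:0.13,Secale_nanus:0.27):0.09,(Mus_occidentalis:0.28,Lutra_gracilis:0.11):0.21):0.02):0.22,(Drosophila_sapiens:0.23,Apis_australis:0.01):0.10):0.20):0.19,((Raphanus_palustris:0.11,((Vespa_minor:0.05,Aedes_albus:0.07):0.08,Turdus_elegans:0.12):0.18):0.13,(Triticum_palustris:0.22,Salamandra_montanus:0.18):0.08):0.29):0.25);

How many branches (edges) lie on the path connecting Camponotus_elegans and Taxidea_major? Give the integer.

10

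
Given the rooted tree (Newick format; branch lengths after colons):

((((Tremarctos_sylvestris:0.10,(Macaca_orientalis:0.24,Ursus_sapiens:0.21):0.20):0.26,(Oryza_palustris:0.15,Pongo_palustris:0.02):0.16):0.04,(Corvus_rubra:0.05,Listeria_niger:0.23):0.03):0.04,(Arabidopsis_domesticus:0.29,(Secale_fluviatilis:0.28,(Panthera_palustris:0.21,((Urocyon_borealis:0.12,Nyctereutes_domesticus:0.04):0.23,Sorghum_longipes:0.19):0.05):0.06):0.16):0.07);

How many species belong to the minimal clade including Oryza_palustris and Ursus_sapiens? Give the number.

The MRCA of Oryza_palustris and Ursus_sapiens is the node subtending ((Tremarctos_sylvestris,(Macaca_orientalis,Ursus_sapiens)),(Oryza_palustris,Pongo_palustris)).
That clade contains 5 terminal taxa: Macaca_orientalis, Oryza_palustris, Pongo_palustris, Tremarctos_sylvestris, Ursus_sapiens.

5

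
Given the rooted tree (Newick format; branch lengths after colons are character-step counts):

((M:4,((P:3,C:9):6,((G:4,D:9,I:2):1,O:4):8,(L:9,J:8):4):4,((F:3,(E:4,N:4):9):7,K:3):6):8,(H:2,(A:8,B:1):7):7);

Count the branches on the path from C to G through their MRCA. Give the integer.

5

The MRCA of C and G is the node subtending ((P,C),((G,D,I),O),(L,J)).
From C up to that node: 2 branches. From G up to the same node: 3 branches. Total: 2 + 3 = 5.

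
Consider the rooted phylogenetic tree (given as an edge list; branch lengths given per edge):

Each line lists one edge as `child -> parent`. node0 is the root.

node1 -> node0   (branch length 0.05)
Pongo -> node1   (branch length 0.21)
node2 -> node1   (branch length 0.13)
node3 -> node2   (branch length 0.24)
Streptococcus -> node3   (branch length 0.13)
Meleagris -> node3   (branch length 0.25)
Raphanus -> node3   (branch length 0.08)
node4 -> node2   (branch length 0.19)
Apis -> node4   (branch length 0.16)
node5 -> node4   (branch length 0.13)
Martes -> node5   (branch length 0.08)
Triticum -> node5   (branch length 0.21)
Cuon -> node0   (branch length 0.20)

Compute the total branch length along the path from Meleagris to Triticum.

The path runs Meleagris → … → MRCA → … → Triticum; the MRCA is the node subtending ((Streptococcus,Meleagris,Raphanus),(Apis,(Martes,Triticum))).
Branch lengths along that path: 0.25 + 0.24 + 0.19 + 0.13 + 0.21 = 1.02.

1.02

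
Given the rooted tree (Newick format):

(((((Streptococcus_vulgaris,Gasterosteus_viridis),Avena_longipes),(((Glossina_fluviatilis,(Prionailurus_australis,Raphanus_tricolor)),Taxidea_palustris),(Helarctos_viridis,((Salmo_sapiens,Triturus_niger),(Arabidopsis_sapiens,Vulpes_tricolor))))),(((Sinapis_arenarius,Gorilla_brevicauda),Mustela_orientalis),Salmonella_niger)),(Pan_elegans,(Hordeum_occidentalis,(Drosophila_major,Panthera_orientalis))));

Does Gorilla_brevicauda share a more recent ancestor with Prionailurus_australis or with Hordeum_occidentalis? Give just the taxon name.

Prionailurus_australis

The MRCA of Gorilla_brevicauda and Prionailurus_australis subtends ((((Streptococcus_vulgaris,Gasterosteus_viridis),Avena_longipes),(((Glossina_fluviatilis,(Prionailurus_australis,Raphanus_tricolor)),Taxidea_palustris),(Helarctos_viridis,((Salmo_sapiens,Triturus_niger),(Arabidopsis_sapiens,Vulpes_tricolor))))),(((Sinapis_arenarius,Gorilla_brevicauda),Mustela_orientalis),Salmonella_niger)) (16 taxa).
The MRCA of Gorilla_brevicauda and Hordeum_occidentalis is the root, subtending the entire tree (20 taxa).
The first is nested inside the second, so Gorilla_brevicauda shares a more recent common ancestor with Prionailurus_australis.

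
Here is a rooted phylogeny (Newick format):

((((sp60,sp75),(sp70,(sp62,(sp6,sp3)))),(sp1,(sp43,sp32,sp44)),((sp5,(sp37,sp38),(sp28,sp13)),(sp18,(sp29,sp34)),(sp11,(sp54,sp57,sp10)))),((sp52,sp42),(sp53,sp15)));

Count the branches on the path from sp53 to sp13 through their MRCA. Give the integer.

The MRCA of sp53 and sp13 is the root of the tree.
From sp53 up to that node: 3 branches. From sp13 up to the same node: 5 branches. Total: 3 + 5 = 8.

8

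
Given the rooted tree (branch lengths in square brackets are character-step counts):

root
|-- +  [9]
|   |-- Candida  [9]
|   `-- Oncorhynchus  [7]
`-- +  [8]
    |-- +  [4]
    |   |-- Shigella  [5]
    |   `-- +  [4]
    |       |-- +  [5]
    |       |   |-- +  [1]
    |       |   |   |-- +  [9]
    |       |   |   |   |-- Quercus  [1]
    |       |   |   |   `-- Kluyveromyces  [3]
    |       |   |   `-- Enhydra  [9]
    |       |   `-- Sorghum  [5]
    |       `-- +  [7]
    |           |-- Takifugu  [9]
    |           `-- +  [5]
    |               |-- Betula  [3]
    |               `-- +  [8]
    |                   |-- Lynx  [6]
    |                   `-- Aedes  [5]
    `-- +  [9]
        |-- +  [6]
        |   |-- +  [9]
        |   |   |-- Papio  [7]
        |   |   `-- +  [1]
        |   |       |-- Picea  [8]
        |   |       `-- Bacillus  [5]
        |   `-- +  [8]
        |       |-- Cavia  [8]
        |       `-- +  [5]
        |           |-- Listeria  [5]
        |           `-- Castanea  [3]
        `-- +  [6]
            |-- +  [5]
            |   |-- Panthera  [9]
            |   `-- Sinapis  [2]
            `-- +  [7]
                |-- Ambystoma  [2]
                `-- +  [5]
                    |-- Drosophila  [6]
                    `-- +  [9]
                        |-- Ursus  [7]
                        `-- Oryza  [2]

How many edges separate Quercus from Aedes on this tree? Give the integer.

8

The MRCA of Quercus and Aedes is the node subtending ((((Quercus,Kluyveromyces),Enhydra),Sorghum),(Takifugu,(Betula,(Lynx,Aedes)))).
From Quercus up to that node: 4 branches. From Aedes up to the same node: 4 branches. Total: 4 + 4 = 8.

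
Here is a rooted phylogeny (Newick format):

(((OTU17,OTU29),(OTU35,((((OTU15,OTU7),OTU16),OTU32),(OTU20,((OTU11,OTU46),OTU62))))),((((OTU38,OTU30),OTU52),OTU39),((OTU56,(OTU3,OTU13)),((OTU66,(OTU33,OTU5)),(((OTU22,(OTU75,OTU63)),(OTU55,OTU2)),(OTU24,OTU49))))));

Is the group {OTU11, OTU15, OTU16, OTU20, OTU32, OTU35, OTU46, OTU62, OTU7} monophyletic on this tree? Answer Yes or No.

Yes

The most recent common ancestor of these taxa subtends (OTU35,((((OTU15,OTU7),OTU16),OTU32),(OTU20,((OTU11,OTU46),OTU62)))).
That clade has exactly 9 tips — every listed taxon and nothing else — so the group is monophyletic.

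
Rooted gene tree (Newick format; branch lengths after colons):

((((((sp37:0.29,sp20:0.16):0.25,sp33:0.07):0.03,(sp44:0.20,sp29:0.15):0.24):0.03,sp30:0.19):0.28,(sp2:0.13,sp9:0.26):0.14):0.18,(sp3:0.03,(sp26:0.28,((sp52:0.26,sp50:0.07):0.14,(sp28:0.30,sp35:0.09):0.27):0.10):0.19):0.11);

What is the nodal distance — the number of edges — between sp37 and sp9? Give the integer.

7

The MRCA of sp37 and sp9 is the node subtending (((((sp37,sp20),sp33),(sp44,sp29)),sp30),(sp2,sp9)).
From sp37 up to that node: 5 branches. From sp9 up to the same node: 2 branches. Total: 5 + 2 = 7.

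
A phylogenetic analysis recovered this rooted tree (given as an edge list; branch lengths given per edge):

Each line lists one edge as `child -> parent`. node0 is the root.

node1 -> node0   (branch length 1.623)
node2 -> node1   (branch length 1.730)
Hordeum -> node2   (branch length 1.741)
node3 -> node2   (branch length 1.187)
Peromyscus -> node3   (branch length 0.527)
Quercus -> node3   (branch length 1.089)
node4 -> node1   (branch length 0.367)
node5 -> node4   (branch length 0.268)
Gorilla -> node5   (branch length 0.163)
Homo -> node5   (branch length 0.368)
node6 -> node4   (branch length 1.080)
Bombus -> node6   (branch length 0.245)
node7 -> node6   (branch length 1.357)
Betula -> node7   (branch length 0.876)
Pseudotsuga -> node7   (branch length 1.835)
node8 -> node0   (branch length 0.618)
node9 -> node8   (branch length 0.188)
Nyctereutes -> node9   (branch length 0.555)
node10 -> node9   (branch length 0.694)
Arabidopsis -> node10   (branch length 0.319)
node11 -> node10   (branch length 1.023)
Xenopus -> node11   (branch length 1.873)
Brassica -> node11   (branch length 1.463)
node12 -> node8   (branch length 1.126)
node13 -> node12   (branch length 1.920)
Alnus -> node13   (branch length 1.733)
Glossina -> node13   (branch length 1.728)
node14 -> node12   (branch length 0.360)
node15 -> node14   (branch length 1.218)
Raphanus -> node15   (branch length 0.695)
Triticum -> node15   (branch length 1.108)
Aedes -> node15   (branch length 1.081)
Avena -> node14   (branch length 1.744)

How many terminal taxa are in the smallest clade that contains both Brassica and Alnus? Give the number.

10

The MRCA of Brassica and Alnus is the node subtending ((Nyctereutes,(Arabidopsis,(Xenopus,Brassica))),((Alnus,Glossina),((Raphanus,Triticum,Aedes),Avena))).
That clade contains 10 terminal taxa: Aedes, Alnus, Arabidopsis, Avena, Brassica, Glossina, Nyctereutes, Raphanus, Triticum, Xenopus.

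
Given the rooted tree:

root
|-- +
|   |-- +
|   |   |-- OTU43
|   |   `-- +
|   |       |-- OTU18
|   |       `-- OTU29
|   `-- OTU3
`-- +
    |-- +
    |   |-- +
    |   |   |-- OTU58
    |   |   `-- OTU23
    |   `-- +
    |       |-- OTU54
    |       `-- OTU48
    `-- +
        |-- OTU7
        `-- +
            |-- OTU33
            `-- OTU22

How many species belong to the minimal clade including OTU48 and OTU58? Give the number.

4

The MRCA of OTU48 and OTU58 is the node subtending ((OTU58,OTU23),(OTU54,OTU48)).
That clade contains 4 terminal taxa: OTU23, OTU48, OTU54, OTU58.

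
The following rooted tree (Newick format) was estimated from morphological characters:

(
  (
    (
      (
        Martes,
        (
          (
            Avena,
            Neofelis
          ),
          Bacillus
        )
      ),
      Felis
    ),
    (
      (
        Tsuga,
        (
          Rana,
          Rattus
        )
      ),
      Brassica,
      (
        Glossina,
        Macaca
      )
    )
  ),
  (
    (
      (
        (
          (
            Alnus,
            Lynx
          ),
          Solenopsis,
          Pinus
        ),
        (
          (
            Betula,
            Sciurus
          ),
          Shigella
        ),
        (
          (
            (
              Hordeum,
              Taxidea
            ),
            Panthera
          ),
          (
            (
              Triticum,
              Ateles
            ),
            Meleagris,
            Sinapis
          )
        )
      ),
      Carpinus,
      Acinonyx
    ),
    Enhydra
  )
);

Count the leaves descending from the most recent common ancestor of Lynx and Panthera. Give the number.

The MRCA of Lynx and Panthera is the node subtending (((Alnus,Lynx),Solenopsis,Pinus),((Betula,Sciurus),Shigella),(((Hordeum,Taxidea),Panthera),((Triticum,Ateles),Meleagris,Sinapis))).
That clade contains 14 terminal taxa: Alnus, Ateles, Betula, Hordeum, Lynx, Meleagris, Panthera, Pinus, Sciurus, Shigella, Sinapis, Solenopsis, Taxidea, Triticum.

14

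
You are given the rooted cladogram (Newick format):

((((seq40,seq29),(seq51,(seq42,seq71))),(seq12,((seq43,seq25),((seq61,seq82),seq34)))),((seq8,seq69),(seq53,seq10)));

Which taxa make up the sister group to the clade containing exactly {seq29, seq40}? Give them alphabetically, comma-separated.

The clade containing exactly {seq29, seq40} attaches to the tree at the node subtending ((seq40,seq29),(seq51,(seq42,seq71))).
The other lineage descending from that same node — the sister group — is (seq51,(seq42,seq71)); its 3 tips in alphabetical order are the answer.

seq42, seq51, seq71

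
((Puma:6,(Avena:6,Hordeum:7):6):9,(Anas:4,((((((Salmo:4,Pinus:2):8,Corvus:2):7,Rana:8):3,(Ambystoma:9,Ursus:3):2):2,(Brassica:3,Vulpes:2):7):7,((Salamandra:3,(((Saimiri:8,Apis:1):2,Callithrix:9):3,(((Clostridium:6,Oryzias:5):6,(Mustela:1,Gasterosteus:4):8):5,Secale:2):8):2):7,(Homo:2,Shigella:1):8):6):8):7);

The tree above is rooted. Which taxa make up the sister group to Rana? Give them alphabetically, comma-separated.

Rana attaches to the tree at the node subtending (((Salmo,Pinus),Corvus),Rana).
The other lineage descending from that same node — the sister group — is ((Salmo,Pinus),Corvus); its 3 tips in alphabetical order are the answer.

Corvus, Pinus, Salmo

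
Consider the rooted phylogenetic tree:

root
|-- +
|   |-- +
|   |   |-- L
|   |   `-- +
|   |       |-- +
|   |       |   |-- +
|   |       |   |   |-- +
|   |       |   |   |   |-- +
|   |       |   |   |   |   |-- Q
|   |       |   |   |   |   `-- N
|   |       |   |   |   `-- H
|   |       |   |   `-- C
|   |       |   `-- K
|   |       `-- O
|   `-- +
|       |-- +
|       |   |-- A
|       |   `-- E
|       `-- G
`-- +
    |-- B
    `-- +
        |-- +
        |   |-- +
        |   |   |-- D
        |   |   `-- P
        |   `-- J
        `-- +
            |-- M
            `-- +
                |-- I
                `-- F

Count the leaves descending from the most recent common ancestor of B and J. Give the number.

7

The MRCA of B and J is the node subtending (B,(((D,P),J),(M,(I,F)))).
That clade contains 7 terminal taxa: B, D, F, I, J, M, P.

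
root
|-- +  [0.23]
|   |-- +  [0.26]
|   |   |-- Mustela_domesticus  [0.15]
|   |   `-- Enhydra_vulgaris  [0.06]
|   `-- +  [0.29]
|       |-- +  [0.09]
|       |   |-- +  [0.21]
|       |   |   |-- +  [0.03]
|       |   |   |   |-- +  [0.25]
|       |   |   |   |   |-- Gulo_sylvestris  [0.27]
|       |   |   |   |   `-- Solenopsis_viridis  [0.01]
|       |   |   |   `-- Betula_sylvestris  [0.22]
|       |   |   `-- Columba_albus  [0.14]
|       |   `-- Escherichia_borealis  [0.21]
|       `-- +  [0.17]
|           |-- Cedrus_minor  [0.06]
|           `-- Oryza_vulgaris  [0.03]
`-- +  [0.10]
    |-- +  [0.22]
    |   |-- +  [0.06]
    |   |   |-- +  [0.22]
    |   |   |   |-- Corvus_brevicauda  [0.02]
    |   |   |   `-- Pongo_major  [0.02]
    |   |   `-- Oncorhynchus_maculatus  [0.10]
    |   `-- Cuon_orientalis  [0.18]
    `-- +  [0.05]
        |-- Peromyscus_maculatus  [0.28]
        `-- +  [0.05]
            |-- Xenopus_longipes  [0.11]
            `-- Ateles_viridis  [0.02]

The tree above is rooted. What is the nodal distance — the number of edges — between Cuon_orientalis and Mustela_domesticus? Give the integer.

6

The MRCA of Cuon_orientalis and Mustela_domesticus is the root of the tree.
From Cuon_orientalis up to that node: 3 branches. From Mustela_domesticus up to the same node: 3 branches. Total: 3 + 3 = 6.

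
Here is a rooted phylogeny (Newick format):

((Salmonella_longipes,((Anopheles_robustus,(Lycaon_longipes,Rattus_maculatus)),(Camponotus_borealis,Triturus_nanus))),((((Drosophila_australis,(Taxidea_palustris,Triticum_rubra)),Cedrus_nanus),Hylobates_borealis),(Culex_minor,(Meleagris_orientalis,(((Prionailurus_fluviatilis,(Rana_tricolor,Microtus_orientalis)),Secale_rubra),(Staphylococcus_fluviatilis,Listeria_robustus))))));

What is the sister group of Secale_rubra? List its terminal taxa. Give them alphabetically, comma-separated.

Microtus_orientalis, Prionailurus_fluviatilis, Rana_tricolor

Secale_rubra attaches to the tree at the node subtending ((Prionailurus_fluviatilis,(Rana_tricolor,Microtus_orientalis)),Secale_rubra).
The other lineage descending from that same node — the sister group — is (Prionailurus_fluviatilis,(Rana_tricolor,Microtus_orientalis)); its 3 tips in alphabetical order are the answer.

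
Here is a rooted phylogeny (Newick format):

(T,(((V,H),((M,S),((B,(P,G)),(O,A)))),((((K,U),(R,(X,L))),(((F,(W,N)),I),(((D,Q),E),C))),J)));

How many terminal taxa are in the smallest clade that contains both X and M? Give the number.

23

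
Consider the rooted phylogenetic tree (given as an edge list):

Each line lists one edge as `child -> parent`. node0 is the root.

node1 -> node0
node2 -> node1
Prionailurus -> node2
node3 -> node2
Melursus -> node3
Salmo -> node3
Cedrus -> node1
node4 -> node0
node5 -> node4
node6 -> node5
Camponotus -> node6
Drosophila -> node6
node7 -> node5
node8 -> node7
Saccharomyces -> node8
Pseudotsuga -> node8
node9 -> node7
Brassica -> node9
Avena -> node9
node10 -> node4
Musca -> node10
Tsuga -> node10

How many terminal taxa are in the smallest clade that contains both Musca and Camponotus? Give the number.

8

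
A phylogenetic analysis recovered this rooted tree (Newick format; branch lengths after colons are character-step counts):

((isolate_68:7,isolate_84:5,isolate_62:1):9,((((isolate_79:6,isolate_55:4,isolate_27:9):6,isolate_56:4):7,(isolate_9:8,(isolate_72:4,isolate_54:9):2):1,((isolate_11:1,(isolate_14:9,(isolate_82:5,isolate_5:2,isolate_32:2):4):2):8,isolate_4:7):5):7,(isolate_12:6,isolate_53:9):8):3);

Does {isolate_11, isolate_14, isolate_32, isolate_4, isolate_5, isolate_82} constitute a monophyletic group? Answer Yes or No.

Yes

The most recent common ancestor of these taxa subtends ((isolate_11,(isolate_14,(isolate_82,isolate_5,isolate_32))),isolate_4).
That clade has exactly 6 tips — every listed taxon and nothing else — so the group is monophyletic.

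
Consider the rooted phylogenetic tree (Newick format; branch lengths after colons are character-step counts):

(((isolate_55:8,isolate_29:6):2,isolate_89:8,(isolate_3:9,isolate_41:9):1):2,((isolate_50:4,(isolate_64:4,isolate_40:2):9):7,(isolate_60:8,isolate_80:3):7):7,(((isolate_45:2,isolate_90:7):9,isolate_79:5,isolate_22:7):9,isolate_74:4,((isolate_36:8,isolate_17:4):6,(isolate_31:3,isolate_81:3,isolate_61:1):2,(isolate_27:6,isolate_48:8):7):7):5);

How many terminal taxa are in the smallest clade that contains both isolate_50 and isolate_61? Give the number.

The MRCA of isolate_50 and isolate_61 is the root, so the clade is the entire tree.
That clade contains 22 terminal taxa: isolate_17, isolate_22, isolate_27, isolate_29, isolate_3, isolate_31, isolate_36, isolate_40, isolate_41, isolate_45, isolate_48, isolate_50, isolate_55, isolate_60, isolate_61, isolate_64, isolate_74, isolate_79, isolate_80, isolate_81, isolate_89, isolate_90.

22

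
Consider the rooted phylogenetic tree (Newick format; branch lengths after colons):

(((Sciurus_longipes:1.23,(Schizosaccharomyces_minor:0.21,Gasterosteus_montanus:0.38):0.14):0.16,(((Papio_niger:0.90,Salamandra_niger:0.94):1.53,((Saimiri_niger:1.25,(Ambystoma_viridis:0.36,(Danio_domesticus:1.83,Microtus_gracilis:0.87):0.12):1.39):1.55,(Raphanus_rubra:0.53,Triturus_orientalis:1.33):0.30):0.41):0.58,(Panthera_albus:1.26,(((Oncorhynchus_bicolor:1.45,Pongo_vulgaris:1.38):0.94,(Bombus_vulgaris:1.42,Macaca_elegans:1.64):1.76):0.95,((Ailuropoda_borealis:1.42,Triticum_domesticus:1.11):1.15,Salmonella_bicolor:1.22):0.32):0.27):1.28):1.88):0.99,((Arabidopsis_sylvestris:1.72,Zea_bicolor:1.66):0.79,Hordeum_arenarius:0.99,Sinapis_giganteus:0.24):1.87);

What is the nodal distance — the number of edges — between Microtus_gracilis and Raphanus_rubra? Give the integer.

6

The MRCA of Microtus_gracilis and Raphanus_rubra is the node subtending ((Saimiri_niger,(Ambystoma_viridis,(Danio_domesticus,Microtus_gracilis))),(Raphanus_rubra,Triturus_orientalis)).
From Microtus_gracilis up to that node: 4 branches. From Raphanus_rubra up to the same node: 2 branches. Total: 4 + 2 = 6.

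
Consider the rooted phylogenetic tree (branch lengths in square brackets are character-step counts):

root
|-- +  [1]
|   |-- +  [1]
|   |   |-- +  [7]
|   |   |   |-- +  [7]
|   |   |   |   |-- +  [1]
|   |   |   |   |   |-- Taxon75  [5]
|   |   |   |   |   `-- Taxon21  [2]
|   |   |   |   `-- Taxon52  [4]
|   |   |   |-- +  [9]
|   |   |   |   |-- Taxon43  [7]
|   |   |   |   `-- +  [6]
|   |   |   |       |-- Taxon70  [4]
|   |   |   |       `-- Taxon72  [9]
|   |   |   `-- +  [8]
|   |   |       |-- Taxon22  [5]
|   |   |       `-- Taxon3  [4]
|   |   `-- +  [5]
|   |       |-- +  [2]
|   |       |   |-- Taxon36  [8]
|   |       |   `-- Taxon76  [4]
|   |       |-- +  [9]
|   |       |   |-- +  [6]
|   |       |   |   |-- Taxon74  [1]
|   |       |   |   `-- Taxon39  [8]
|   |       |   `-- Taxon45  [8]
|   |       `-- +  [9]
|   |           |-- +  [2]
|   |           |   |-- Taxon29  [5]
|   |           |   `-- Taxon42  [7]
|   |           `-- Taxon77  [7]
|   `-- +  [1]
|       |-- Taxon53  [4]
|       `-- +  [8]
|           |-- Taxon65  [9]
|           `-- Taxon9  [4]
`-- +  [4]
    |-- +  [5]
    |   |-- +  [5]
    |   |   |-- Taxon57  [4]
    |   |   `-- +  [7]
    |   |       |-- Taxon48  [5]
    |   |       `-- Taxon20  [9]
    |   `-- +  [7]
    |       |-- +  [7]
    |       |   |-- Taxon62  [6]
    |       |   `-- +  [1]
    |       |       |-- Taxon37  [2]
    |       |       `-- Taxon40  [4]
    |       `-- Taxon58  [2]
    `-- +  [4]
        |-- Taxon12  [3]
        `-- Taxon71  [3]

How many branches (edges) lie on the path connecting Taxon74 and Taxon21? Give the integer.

8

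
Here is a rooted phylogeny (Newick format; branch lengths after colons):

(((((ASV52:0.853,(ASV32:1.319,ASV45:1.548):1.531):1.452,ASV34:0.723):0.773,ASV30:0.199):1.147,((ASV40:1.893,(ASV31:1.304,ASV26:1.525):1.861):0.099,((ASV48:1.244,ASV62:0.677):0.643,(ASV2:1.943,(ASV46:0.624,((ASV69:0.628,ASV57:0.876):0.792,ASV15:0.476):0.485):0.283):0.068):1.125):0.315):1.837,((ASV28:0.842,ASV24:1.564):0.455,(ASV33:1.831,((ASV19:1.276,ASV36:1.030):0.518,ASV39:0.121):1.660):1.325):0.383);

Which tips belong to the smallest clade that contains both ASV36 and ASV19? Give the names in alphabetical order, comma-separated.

Tracing ASV36: it sits inside (ASV19,ASV36).
Tracing ASV19: it sits inside (ASV19,ASV36).
The smallest clade enclosing both is (ASV19,ASV36); the answer is its 2 terminal taxa in alphabetical order.

ASV19, ASV36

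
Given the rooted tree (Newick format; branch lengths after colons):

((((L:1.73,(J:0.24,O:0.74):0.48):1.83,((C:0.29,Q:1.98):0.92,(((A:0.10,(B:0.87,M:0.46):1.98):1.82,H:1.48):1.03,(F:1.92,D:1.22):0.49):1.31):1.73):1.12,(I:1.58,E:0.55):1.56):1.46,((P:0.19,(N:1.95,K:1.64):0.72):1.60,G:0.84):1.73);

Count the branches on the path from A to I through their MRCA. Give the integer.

8

The MRCA of A and I is the node subtending (((L,(J,O)),((C,Q),(((A,(B,M)),H),(F,D)))),(I,E)).
From A up to that node: 6 branches. From I up to the same node: 2 branches. Total: 6 + 2 = 8.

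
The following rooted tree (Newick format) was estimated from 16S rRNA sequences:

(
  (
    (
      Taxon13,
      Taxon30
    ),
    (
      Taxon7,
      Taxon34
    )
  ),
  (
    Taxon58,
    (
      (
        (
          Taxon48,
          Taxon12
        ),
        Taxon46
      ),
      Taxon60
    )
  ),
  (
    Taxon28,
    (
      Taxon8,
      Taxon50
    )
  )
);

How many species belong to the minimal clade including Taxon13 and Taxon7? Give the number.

4

The MRCA of Taxon13 and Taxon7 is the node subtending ((Taxon13,Taxon30),(Taxon7,Taxon34)).
That clade contains 4 terminal taxa: Taxon13, Taxon30, Taxon34, Taxon7.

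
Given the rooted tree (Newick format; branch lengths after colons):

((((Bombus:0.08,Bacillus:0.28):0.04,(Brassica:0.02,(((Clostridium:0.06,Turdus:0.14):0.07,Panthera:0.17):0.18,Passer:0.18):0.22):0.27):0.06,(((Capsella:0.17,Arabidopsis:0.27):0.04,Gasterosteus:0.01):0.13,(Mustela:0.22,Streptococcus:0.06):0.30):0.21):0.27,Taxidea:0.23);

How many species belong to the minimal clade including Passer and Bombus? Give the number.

The MRCA of Passer and Bombus is the node subtending ((Bombus,Bacillus),(Brassica,(((Clostridium,Turdus),Panthera),Passer))).
That clade contains 7 terminal taxa: Bacillus, Bombus, Brassica, Clostridium, Panthera, Passer, Turdus.

7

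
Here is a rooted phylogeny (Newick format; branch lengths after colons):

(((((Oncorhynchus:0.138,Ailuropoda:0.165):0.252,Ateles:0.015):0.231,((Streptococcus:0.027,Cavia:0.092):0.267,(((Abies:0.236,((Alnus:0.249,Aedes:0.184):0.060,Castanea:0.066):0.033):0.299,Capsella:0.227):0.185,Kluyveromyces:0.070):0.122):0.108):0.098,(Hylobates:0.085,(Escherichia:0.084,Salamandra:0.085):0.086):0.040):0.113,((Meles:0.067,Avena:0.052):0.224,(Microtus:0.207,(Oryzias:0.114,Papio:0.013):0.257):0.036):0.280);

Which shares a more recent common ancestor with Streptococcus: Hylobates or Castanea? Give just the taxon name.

Castanea

The MRCA of Streptococcus and Castanea subtends ((Streptococcus,Cavia),(((Abies,((Alnus,Aedes),Castanea)),Capsella),Kluyveromyces)) (8 taxa).
The MRCA of Streptococcus and Hylobates subtends ((((Oncorhynchus,Ailuropoda),Ateles),((Streptococcus,Cavia),(((Abies,((Alnus,Aedes),Castanea)),Capsella),Kluyveromyces))),(Hylobates,(Escherichia,Salamandra))) (14 taxa).
The first is nested inside the second, so Streptococcus shares a more recent common ancestor with Castanea.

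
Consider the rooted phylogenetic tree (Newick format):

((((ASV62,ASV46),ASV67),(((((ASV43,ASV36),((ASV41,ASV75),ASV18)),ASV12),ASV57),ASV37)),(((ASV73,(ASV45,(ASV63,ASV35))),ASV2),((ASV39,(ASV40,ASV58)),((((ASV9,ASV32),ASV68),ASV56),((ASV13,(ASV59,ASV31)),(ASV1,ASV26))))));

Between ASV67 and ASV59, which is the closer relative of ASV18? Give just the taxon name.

ASV67

The MRCA of ASV18 and ASV67 subtends (((ASV62,ASV46),ASV67),(((((ASV43,ASV36),((ASV41,ASV75),ASV18)),ASV12),ASV57),ASV37)) (11 taxa).
The MRCA of ASV18 and ASV59 is the root, subtending the entire tree (28 taxa).
The first is nested inside the second, so ASV18 shares a more recent common ancestor with ASV67.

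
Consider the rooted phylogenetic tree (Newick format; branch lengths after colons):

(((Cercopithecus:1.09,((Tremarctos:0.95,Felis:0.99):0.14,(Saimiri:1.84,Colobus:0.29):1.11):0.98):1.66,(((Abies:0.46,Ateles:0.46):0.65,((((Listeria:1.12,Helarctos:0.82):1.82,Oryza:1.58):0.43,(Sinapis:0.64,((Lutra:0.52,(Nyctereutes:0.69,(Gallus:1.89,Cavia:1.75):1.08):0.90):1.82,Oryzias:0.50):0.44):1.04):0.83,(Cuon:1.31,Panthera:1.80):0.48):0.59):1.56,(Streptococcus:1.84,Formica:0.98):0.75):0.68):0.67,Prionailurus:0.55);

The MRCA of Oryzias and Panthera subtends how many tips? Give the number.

The MRCA of Oryzias and Panthera is the node subtending ((((Listeria,Helarctos),Oryza),(Sinapis,((Lutra,(Nyctereutes,(Gallus,Cavia))),Oryzias))),(Cuon,Panthera)).
That clade contains 11 terminal taxa: Cavia, Cuon, Gallus, Helarctos, Listeria, Lutra, Nyctereutes, Oryza, Oryzias, Panthera, Sinapis.

11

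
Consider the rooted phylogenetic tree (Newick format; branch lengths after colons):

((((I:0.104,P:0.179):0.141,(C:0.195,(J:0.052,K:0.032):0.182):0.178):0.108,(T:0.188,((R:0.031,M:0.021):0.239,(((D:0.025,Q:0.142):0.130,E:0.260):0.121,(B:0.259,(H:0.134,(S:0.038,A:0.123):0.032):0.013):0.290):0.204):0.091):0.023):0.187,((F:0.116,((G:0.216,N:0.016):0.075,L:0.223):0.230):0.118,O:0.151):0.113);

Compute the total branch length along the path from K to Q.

1.211

The path runs K → … → MRCA → … → Q; the MRCA is the node subtending (((I,P),(C,(J,K))),(T,((R,M),(((D,Q),E),(B,(H,(S,A))))))).
Branch lengths along that path: 0.032 + 0.182 + 0.178 + 0.108 + 0.023 + 0.091 + 0.204 + 0.121 + 0.130 + 0.142 = 1.211.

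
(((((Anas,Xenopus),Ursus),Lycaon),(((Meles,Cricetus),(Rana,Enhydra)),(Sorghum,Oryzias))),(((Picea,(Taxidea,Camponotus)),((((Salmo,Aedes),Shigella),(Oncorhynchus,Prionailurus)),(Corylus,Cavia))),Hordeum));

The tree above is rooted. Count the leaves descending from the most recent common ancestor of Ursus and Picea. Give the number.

21

The MRCA of Ursus and Picea is the root, so the clade is the entire tree.
That clade contains 21 terminal taxa: Aedes, Anas, Camponotus, Cavia, Corylus, Cricetus, Enhydra, Hordeum, Lycaon, Meles, Oncorhynchus, Oryzias, Picea, Prionailurus, Rana, Salmo, Shigella, Sorghum, Taxidea, Ursus, Xenopus.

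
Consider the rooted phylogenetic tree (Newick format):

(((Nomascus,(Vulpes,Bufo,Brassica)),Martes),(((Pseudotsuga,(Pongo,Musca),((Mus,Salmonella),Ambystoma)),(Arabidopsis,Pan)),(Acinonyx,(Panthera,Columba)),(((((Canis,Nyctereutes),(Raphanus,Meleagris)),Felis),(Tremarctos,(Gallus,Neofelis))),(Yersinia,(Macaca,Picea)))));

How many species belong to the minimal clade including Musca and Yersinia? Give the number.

The MRCA of Musca and Yersinia is the node subtending (((Pseudotsuga,(Pongo,Musca),((Mus,Salmonella),Ambystoma)),(Arabidopsis,Pan)),(Acinonyx,(Panthera,Columba)),(((((Canis,Nyctereutes),(Raphanus,Meleagris)),Felis),(Tremarctos,(Gallus,Neofelis))),(Yersinia,(Macaca,Picea)))).
That clade contains 22 terminal taxa: Acinonyx, Ambystoma, Arabidopsis, Canis, Columba, Felis, Gallus, Macaca, Meleagris, Mus, Musca, Neofelis, Nyctereutes, Pan, Panthera, Picea, Pongo, Pseudotsuga, Raphanus, Salmonella, Tremarctos, Yersinia.

22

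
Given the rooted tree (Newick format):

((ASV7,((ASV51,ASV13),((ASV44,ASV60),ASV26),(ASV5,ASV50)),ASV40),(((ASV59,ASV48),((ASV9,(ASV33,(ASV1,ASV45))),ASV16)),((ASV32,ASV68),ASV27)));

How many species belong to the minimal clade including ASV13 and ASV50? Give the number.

7

The MRCA of ASV13 and ASV50 is the node subtending ((ASV51,ASV13),((ASV44,ASV60),ASV26),(ASV5,ASV50)).
That clade contains 7 terminal taxa: ASV13, ASV26, ASV44, ASV5, ASV50, ASV51, ASV60.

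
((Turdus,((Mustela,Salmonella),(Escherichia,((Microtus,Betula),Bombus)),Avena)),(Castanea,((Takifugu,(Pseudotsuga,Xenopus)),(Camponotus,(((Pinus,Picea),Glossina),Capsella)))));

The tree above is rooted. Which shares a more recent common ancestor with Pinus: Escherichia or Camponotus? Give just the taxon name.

Camponotus

The MRCA of Pinus and Camponotus subtends (Camponotus,(((Pinus,Picea),Glossina),Capsella)) (5 taxa).
The MRCA of Pinus and Escherichia is the root, subtending the entire tree (17 taxa).
The first is nested inside the second, so Pinus shares a more recent common ancestor with Camponotus.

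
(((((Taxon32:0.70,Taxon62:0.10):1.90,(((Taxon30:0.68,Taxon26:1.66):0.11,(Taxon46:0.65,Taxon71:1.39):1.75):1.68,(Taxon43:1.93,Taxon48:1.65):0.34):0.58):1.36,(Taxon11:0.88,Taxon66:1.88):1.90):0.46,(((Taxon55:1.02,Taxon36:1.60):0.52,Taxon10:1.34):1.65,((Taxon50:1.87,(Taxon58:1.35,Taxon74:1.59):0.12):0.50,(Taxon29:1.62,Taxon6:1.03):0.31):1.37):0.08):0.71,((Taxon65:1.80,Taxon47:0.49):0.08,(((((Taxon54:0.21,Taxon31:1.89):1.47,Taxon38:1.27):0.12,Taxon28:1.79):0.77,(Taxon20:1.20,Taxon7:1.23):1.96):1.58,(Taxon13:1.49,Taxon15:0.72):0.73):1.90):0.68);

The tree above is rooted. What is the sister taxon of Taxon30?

Taxon26

Taxon30 attaches to the tree at the node subtending (Taxon30,Taxon26).
The other lineage descending from that same node — the sister group — is the single tip Taxon26.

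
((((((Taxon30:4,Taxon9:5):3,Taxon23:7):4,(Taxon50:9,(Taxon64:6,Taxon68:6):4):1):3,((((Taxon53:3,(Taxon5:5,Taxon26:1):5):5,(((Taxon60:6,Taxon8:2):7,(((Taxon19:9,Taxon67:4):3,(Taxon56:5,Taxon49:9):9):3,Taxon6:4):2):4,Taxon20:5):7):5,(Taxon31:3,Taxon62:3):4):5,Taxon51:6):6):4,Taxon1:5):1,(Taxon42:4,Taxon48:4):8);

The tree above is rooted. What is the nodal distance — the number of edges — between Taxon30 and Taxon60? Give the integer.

The MRCA of Taxon30 and Taxon60 is the node subtending ((((Taxon30,Taxon9),Taxon23),(Taxon50,(Taxon64,Taxon68))),((((Taxon53,(Taxon5,Taxon26)),(((Taxon60,Taxon8),(((Taxon19,Taxon67),(Taxon56,Taxon49)),Taxon6)),Taxon20)),(Taxon31,Taxon62)),Taxon51)).
From Taxon30 up to that node: 4 branches. From Taxon60 up to the same node: 7 branches. Total: 4 + 7 = 11.

11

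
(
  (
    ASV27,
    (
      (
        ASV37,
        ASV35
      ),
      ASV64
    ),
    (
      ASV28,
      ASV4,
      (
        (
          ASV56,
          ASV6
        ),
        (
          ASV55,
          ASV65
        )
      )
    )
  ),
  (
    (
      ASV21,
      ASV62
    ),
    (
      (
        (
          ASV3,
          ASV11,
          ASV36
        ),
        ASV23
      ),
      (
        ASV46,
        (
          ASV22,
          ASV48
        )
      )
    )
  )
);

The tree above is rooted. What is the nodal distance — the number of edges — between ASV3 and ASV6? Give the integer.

The MRCA of ASV3 and ASV6 is the root of the tree.
From ASV3 up to that node: 5 branches. From ASV6 up to the same node: 5 branches. Total: 5 + 5 = 10.

10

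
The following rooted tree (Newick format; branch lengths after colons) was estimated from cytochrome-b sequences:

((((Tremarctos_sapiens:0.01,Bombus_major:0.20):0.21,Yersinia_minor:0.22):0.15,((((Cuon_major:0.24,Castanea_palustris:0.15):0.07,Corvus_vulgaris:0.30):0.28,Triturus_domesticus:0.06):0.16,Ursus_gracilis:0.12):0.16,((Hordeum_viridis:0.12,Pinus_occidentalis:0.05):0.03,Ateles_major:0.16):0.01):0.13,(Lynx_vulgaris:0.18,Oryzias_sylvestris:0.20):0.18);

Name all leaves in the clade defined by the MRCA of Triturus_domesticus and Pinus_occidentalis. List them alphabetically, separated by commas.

Ateles_major, Bombus_major, Castanea_palustris, Corvus_vulgaris, Cuon_major, Hordeum_viridis, Pinus_occidentalis, Tremarctos_sapiens, Triturus_domesticus, Ursus_gracilis, Yersinia_minor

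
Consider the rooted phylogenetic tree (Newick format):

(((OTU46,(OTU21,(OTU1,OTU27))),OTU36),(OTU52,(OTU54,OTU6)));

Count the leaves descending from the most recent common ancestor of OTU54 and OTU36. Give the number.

The MRCA of OTU54 and OTU36 is the root, so the clade is the entire tree.
That clade contains 8 terminal taxa: OTU1, OTU21, OTU27, OTU36, OTU46, OTU52, OTU54, OTU6.

8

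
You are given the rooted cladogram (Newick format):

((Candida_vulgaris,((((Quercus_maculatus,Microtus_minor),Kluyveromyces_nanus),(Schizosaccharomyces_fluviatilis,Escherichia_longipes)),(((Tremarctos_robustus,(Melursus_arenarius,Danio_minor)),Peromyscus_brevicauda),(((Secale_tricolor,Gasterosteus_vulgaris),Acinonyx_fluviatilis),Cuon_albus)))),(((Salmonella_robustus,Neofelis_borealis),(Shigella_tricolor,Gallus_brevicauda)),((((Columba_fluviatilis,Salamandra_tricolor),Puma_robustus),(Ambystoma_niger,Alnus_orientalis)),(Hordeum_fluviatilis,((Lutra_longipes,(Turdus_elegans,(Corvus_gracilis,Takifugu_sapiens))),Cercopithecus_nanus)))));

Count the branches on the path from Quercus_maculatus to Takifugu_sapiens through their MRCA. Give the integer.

The MRCA of Quercus_maculatus and Takifugu_sapiens is the root of the tree.
From Quercus_maculatus up to that node: 6 branches. From Takifugu_sapiens up to the same node: 8 branches. Total: 6 + 8 = 14.

14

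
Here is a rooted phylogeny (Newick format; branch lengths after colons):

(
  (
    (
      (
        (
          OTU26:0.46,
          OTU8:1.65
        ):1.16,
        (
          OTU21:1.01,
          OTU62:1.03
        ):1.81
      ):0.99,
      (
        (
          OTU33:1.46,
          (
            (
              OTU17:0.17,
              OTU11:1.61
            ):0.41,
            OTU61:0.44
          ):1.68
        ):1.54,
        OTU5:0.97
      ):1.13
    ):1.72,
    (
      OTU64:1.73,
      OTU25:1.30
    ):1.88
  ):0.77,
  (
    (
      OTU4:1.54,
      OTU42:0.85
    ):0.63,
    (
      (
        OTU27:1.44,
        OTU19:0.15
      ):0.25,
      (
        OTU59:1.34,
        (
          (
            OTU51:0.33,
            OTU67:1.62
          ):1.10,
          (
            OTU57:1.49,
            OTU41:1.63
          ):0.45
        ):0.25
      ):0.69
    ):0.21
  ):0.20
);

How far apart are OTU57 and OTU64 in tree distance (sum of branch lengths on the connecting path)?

7.67

The path runs OTU57 → … → MRCA → … → OTU64; the MRCA is the root of the tree.
Branch lengths along that path: 1.49 + 0.45 + 0.25 + 0.69 + 0.21 + 0.20 + 0.77 + 1.88 + 1.73 = 7.67.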